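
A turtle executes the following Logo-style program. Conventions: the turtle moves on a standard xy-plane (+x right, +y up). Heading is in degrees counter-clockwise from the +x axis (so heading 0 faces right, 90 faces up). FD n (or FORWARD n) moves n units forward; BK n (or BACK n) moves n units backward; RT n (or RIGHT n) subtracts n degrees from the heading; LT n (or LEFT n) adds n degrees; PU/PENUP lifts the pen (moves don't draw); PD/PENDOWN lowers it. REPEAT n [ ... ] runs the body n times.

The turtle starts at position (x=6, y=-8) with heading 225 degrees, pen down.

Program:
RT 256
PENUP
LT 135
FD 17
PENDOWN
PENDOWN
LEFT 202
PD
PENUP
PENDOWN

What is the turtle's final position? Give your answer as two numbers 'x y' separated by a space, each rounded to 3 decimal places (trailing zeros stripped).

Executing turtle program step by step:
Start: pos=(6,-8), heading=225, pen down
RT 256: heading 225 -> 329
PU: pen up
LT 135: heading 329 -> 104
FD 17: (6,-8) -> (1.887,8.495) [heading=104, move]
PD: pen down
PD: pen down
LT 202: heading 104 -> 306
PD: pen down
PU: pen up
PD: pen down
Final: pos=(1.887,8.495), heading=306, 0 segment(s) drawn

Answer: 1.887 8.495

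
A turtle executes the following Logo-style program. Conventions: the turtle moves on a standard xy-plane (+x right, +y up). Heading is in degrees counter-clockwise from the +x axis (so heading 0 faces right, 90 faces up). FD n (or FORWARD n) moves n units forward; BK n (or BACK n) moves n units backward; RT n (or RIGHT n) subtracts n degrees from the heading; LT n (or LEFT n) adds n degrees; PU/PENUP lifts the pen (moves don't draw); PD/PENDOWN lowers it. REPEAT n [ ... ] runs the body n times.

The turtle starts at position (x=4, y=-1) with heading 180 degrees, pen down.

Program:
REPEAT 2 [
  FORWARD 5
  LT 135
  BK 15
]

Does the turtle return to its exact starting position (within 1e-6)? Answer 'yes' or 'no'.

Answer: no

Derivation:
Executing turtle program step by step:
Start: pos=(4,-1), heading=180, pen down
REPEAT 2 [
  -- iteration 1/2 --
  FD 5: (4,-1) -> (-1,-1) [heading=180, draw]
  LT 135: heading 180 -> 315
  BK 15: (-1,-1) -> (-11.607,9.607) [heading=315, draw]
  -- iteration 2/2 --
  FD 5: (-11.607,9.607) -> (-8.071,6.071) [heading=315, draw]
  LT 135: heading 315 -> 90
  BK 15: (-8.071,6.071) -> (-8.071,-8.929) [heading=90, draw]
]
Final: pos=(-8.071,-8.929), heading=90, 4 segment(s) drawn

Start position: (4, -1)
Final position: (-8.071, -8.929)
Distance = 14.442; >= 1e-6 -> NOT closed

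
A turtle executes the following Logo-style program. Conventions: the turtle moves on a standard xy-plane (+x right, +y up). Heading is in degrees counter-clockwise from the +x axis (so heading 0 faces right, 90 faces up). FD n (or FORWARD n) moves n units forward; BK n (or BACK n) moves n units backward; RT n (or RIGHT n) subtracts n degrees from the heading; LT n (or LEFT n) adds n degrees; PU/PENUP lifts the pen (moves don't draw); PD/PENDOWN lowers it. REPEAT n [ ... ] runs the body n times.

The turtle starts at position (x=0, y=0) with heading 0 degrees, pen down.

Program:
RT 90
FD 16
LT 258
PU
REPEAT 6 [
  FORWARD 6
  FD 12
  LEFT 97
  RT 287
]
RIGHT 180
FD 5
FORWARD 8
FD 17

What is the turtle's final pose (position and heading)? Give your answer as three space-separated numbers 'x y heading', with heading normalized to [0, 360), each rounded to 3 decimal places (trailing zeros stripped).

Executing turtle program step by step:
Start: pos=(0,0), heading=0, pen down
RT 90: heading 0 -> 270
FD 16: (0,0) -> (0,-16) [heading=270, draw]
LT 258: heading 270 -> 168
PU: pen up
REPEAT 6 [
  -- iteration 1/6 --
  FD 6: (0,-16) -> (-5.869,-14.753) [heading=168, move]
  FD 12: (-5.869,-14.753) -> (-17.607,-12.258) [heading=168, move]
  LT 97: heading 168 -> 265
  RT 287: heading 265 -> 338
  -- iteration 2/6 --
  FD 6: (-17.607,-12.258) -> (-12.044,-14.505) [heading=338, move]
  FD 12: (-12.044,-14.505) -> (-0.917,-19.001) [heading=338, move]
  LT 97: heading 338 -> 75
  RT 287: heading 75 -> 148
  -- iteration 3/6 --
  FD 6: (-0.917,-19.001) -> (-6.006,-15.821) [heading=148, move]
  FD 12: (-6.006,-15.821) -> (-16.182,-9.462) [heading=148, move]
  LT 97: heading 148 -> 245
  RT 287: heading 245 -> 318
  -- iteration 4/6 --
  FD 6: (-16.182,-9.462) -> (-11.723,-13.477) [heading=318, move]
  FD 12: (-11.723,-13.477) -> (-2.806,-21.506) [heading=318, move]
  LT 97: heading 318 -> 55
  RT 287: heading 55 -> 128
  -- iteration 5/6 --
  FD 6: (-2.806,-21.506) -> (-6.5,-16.778) [heading=128, move]
  FD 12: (-6.5,-16.778) -> (-13.888,-7.322) [heading=128, move]
  LT 97: heading 128 -> 225
  RT 287: heading 225 -> 298
  -- iteration 6/6 --
  FD 6: (-13.888,-7.322) -> (-11.071,-12.62) [heading=298, move]
  FD 12: (-11.071,-12.62) -> (-5.437,-23.215) [heading=298, move]
  LT 97: heading 298 -> 35
  RT 287: heading 35 -> 108
]
RT 180: heading 108 -> 288
FD 5: (-5.437,-23.215) -> (-3.892,-27.97) [heading=288, move]
FD 8: (-3.892,-27.97) -> (-1.42,-35.579) [heading=288, move]
FD 17: (-1.42,-35.579) -> (3.833,-51.747) [heading=288, move]
Final: pos=(3.833,-51.747), heading=288, 1 segment(s) drawn

Answer: 3.833 -51.747 288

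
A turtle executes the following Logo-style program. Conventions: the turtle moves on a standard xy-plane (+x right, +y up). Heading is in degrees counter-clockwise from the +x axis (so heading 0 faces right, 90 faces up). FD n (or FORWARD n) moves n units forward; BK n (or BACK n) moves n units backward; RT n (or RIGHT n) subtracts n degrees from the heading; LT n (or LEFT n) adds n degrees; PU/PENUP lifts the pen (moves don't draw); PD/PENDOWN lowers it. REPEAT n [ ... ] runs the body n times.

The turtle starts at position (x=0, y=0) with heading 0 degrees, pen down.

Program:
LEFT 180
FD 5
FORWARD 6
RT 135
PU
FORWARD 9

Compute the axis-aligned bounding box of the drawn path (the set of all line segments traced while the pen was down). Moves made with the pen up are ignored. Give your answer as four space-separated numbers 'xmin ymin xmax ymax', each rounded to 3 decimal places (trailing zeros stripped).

Executing turtle program step by step:
Start: pos=(0,0), heading=0, pen down
LT 180: heading 0 -> 180
FD 5: (0,0) -> (-5,0) [heading=180, draw]
FD 6: (-5,0) -> (-11,0) [heading=180, draw]
RT 135: heading 180 -> 45
PU: pen up
FD 9: (-11,0) -> (-4.636,6.364) [heading=45, move]
Final: pos=(-4.636,6.364), heading=45, 2 segment(s) drawn

Segment endpoints: x in {-11, -5, 0}, y in {0, 0, 0}
xmin=-11, ymin=0, xmax=0, ymax=0

Answer: -11 0 0 0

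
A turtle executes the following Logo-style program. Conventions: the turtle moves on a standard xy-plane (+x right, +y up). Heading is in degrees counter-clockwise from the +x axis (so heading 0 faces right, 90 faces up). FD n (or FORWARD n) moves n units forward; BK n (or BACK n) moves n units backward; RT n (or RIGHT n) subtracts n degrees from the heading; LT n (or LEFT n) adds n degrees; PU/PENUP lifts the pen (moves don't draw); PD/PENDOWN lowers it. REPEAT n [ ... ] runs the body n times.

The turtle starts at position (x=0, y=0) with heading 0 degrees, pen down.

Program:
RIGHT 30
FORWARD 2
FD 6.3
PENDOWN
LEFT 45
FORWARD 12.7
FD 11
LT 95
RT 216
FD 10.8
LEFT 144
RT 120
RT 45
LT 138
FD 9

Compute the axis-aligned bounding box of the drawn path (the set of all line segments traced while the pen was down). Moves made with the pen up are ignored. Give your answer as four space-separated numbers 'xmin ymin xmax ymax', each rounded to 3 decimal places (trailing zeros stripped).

Executing turtle program step by step:
Start: pos=(0,0), heading=0, pen down
RT 30: heading 0 -> 330
FD 2: (0,0) -> (1.732,-1) [heading=330, draw]
FD 6.3: (1.732,-1) -> (7.188,-4.15) [heading=330, draw]
PD: pen down
LT 45: heading 330 -> 15
FD 12.7: (7.188,-4.15) -> (19.455,-0.863) [heading=15, draw]
FD 11: (19.455,-0.863) -> (30.08,1.984) [heading=15, draw]
LT 95: heading 15 -> 110
RT 216: heading 110 -> 254
FD 10.8: (30.08,1.984) -> (27.104,-8.398) [heading=254, draw]
LT 144: heading 254 -> 38
RT 120: heading 38 -> 278
RT 45: heading 278 -> 233
LT 138: heading 233 -> 11
FD 9: (27.104,-8.398) -> (35.938,-6.68) [heading=11, draw]
Final: pos=(35.938,-6.68), heading=11, 6 segment(s) drawn

Segment endpoints: x in {0, 1.732, 7.188, 19.455, 27.104, 30.08, 35.938}, y in {-8.398, -6.68, -4.15, -1, -0.863, 0, 1.984}
xmin=0, ymin=-8.398, xmax=35.938, ymax=1.984

Answer: 0 -8.398 35.938 1.984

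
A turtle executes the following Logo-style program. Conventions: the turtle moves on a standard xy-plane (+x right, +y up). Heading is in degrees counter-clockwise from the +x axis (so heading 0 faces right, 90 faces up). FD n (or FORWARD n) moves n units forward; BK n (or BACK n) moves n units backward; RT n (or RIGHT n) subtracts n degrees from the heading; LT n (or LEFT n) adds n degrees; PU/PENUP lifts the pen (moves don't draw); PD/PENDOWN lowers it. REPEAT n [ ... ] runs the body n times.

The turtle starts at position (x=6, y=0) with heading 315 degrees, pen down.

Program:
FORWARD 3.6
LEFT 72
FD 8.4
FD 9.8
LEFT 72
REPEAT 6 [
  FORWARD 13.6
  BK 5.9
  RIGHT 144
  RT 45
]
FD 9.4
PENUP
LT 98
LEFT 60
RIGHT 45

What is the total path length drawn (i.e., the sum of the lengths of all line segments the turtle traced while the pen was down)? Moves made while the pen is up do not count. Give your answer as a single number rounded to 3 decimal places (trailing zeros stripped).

Answer: 148.2

Derivation:
Executing turtle program step by step:
Start: pos=(6,0), heading=315, pen down
FD 3.6: (6,0) -> (8.546,-2.546) [heading=315, draw]
LT 72: heading 315 -> 27
FD 8.4: (8.546,-2.546) -> (16.03,1.268) [heading=27, draw]
FD 9.8: (16.03,1.268) -> (24.762,5.717) [heading=27, draw]
LT 72: heading 27 -> 99
REPEAT 6 [
  -- iteration 1/6 --
  FD 13.6: (24.762,5.717) -> (22.634,19.15) [heading=99, draw]
  BK 5.9: (22.634,19.15) -> (23.557,13.322) [heading=99, draw]
  RT 144: heading 99 -> 315
  RT 45: heading 315 -> 270
  -- iteration 2/6 --
  FD 13.6: (23.557,13.322) -> (23.557,-0.278) [heading=270, draw]
  BK 5.9: (23.557,-0.278) -> (23.557,5.622) [heading=270, draw]
  RT 144: heading 270 -> 126
  RT 45: heading 126 -> 81
  -- iteration 3/6 --
  FD 13.6: (23.557,5.622) -> (25.685,19.055) [heading=81, draw]
  BK 5.9: (25.685,19.055) -> (24.762,13.227) [heading=81, draw]
  RT 144: heading 81 -> 297
  RT 45: heading 297 -> 252
  -- iteration 4/6 --
  FD 13.6: (24.762,13.227) -> (20.559,0.293) [heading=252, draw]
  BK 5.9: (20.559,0.293) -> (22.382,5.904) [heading=252, draw]
  RT 144: heading 252 -> 108
  RT 45: heading 108 -> 63
  -- iteration 5/6 --
  FD 13.6: (22.382,5.904) -> (28.557,18.022) [heading=63, draw]
  BK 5.9: (28.557,18.022) -> (25.878,12.765) [heading=63, draw]
  RT 144: heading 63 -> 279
  RT 45: heading 279 -> 234
  -- iteration 6/6 --
  FD 13.6: (25.878,12.765) -> (17.884,1.762) [heading=234, draw]
  BK 5.9: (17.884,1.762) -> (21.352,6.536) [heading=234, draw]
  RT 144: heading 234 -> 90
  RT 45: heading 90 -> 45
]
FD 9.4: (21.352,6.536) -> (27.999,13.182) [heading=45, draw]
PU: pen up
LT 98: heading 45 -> 143
LT 60: heading 143 -> 203
RT 45: heading 203 -> 158
Final: pos=(27.999,13.182), heading=158, 16 segment(s) drawn

Segment lengths:
  seg 1: (6,0) -> (8.546,-2.546), length = 3.6
  seg 2: (8.546,-2.546) -> (16.03,1.268), length = 8.4
  seg 3: (16.03,1.268) -> (24.762,5.717), length = 9.8
  seg 4: (24.762,5.717) -> (22.634,19.15), length = 13.6
  seg 5: (22.634,19.15) -> (23.557,13.322), length = 5.9
  seg 6: (23.557,13.322) -> (23.557,-0.278), length = 13.6
  seg 7: (23.557,-0.278) -> (23.557,5.622), length = 5.9
  seg 8: (23.557,5.622) -> (25.685,19.055), length = 13.6
  seg 9: (25.685,19.055) -> (24.762,13.227), length = 5.9
  seg 10: (24.762,13.227) -> (20.559,0.293), length = 13.6
  seg 11: (20.559,0.293) -> (22.382,5.904), length = 5.9
  seg 12: (22.382,5.904) -> (28.557,18.022), length = 13.6
  seg 13: (28.557,18.022) -> (25.878,12.765), length = 5.9
  seg 14: (25.878,12.765) -> (17.884,1.762), length = 13.6
  seg 15: (17.884,1.762) -> (21.352,6.536), length = 5.9
  seg 16: (21.352,6.536) -> (27.999,13.182), length = 9.4
Total = 148.2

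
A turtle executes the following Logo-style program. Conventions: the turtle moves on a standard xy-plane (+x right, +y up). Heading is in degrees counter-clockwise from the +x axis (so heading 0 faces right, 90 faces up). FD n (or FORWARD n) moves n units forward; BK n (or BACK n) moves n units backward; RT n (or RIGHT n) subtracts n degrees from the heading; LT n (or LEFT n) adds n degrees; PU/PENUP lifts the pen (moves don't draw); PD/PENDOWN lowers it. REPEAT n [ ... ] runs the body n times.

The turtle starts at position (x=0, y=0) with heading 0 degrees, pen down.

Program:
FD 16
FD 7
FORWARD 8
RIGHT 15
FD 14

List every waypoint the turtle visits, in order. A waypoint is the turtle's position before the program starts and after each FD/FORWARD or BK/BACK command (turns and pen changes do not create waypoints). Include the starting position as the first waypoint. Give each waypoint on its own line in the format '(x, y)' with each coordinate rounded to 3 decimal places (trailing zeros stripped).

Executing turtle program step by step:
Start: pos=(0,0), heading=0, pen down
FD 16: (0,0) -> (16,0) [heading=0, draw]
FD 7: (16,0) -> (23,0) [heading=0, draw]
FD 8: (23,0) -> (31,0) [heading=0, draw]
RT 15: heading 0 -> 345
FD 14: (31,0) -> (44.523,-3.623) [heading=345, draw]
Final: pos=(44.523,-3.623), heading=345, 4 segment(s) drawn
Waypoints (5 total):
(0, 0)
(16, 0)
(23, 0)
(31, 0)
(44.523, -3.623)

Answer: (0, 0)
(16, 0)
(23, 0)
(31, 0)
(44.523, -3.623)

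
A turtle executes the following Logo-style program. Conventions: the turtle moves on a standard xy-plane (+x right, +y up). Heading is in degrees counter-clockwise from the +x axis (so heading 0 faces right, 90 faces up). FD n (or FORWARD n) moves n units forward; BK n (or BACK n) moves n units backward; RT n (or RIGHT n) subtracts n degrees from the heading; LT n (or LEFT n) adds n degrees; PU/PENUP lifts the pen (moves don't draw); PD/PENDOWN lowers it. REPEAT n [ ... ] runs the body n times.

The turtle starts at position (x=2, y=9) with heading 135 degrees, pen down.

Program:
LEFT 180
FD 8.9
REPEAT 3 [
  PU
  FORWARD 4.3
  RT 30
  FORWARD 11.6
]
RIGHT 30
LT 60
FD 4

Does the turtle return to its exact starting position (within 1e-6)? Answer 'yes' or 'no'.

Executing turtle program step by step:
Start: pos=(2,9), heading=135, pen down
LT 180: heading 135 -> 315
FD 8.9: (2,9) -> (8.293,2.707) [heading=315, draw]
REPEAT 3 [
  -- iteration 1/3 --
  PU: pen up
  FD 4.3: (8.293,2.707) -> (11.334,-0.334) [heading=315, move]
  RT 30: heading 315 -> 285
  FD 11.6: (11.334,-0.334) -> (14.336,-11.539) [heading=285, move]
  -- iteration 2/3 --
  PU: pen up
  FD 4.3: (14.336,-11.539) -> (15.449,-15.692) [heading=285, move]
  RT 30: heading 285 -> 255
  FD 11.6: (15.449,-15.692) -> (12.447,-26.897) [heading=255, move]
  -- iteration 3/3 --
  PU: pen up
  FD 4.3: (12.447,-26.897) -> (11.334,-31.05) [heading=255, move]
  RT 30: heading 255 -> 225
  FD 11.6: (11.334,-31.05) -> (3.131,-39.253) [heading=225, move]
]
RT 30: heading 225 -> 195
LT 60: heading 195 -> 255
FD 4: (3.131,-39.253) -> (2.096,-43.116) [heading=255, move]
Final: pos=(2.096,-43.116), heading=255, 1 segment(s) drawn

Start position: (2, 9)
Final position: (2.096, -43.116)
Distance = 52.116; >= 1e-6 -> NOT closed

Answer: no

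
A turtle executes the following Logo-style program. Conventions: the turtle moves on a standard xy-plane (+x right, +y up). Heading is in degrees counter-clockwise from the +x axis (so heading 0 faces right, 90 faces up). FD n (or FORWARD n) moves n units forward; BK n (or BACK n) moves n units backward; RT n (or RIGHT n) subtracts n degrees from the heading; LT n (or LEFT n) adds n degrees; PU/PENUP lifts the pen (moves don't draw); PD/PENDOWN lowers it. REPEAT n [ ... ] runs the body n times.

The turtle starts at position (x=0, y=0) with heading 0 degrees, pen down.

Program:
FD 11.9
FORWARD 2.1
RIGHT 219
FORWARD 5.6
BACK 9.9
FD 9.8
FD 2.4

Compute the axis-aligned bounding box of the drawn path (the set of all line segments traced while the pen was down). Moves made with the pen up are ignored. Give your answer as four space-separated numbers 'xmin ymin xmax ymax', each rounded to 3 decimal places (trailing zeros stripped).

Executing turtle program step by step:
Start: pos=(0,0), heading=0, pen down
FD 11.9: (0,0) -> (11.9,0) [heading=0, draw]
FD 2.1: (11.9,0) -> (14,0) [heading=0, draw]
RT 219: heading 0 -> 141
FD 5.6: (14,0) -> (9.648,3.524) [heading=141, draw]
BK 9.9: (9.648,3.524) -> (17.342,-2.706) [heading=141, draw]
FD 9.8: (17.342,-2.706) -> (9.726,3.461) [heading=141, draw]
FD 2.4: (9.726,3.461) -> (7.861,4.972) [heading=141, draw]
Final: pos=(7.861,4.972), heading=141, 6 segment(s) drawn

Segment endpoints: x in {0, 7.861, 9.648, 9.726, 11.9, 14, 17.342}, y in {-2.706, 0, 3.461, 3.524, 4.972}
xmin=0, ymin=-2.706, xmax=17.342, ymax=4.972

Answer: 0 -2.706 17.342 4.972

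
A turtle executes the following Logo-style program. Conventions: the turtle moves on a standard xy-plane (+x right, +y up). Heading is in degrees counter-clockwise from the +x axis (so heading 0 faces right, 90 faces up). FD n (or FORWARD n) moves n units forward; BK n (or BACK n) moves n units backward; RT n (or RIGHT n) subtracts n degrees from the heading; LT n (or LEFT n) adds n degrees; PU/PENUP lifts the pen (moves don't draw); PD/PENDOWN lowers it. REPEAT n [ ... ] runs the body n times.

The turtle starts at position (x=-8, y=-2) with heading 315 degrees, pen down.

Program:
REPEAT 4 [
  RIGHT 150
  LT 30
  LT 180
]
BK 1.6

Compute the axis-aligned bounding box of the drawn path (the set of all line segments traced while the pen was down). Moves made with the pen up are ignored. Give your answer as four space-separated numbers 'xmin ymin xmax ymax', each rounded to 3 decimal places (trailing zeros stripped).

Answer: -8 -2 -6.455 -1.586

Derivation:
Executing turtle program step by step:
Start: pos=(-8,-2), heading=315, pen down
REPEAT 4 [
  -- iteration 1/4 --
  RT 150: heading 315 -> 165
  LT 30: heading 165 -> 195
  LT 180: heading 195 -> 15
  -- iteration 2/4 --
  RT 150: heading 15 -> 225
  LT 30: heading 225 -> 255
  LT 180: heading 255 -> 75
  -- iteration 3/4 --
  RT 150: heading 75 -> 285
  LT 30: heading 285 -> 315
  LT 180: heading 315 -> 135
  -- iteration 4/4 --
  RT 150: heading 135 -> 345
  LT 30: heading 345 -> 15
  LT 180: heading 15 -> 195
]
BK 1.6: (-8,-2) -> (-6.455,-1.586) [heading=195, draw]
Final: pos=(-6.455,-1.586), heading=195, 1 segment(s) drawn

Segment endpoints: x in {-8, -6.455}, y in {-2, -1.586}
xmin=-8, ymin=-2, xmax=-6.455, ymax=-1.586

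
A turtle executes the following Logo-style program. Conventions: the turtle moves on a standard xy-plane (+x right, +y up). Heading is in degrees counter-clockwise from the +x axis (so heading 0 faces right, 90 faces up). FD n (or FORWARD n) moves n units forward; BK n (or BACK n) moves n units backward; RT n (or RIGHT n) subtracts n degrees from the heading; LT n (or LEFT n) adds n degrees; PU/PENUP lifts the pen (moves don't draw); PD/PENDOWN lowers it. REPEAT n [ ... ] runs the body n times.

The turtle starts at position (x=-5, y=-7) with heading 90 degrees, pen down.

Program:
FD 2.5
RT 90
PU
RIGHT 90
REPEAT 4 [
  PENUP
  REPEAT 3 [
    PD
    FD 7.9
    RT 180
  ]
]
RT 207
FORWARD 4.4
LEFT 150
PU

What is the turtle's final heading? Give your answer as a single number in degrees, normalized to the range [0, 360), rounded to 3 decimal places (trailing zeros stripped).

Answer: 213

Derivation:
Executing turtle program step by step:
Start: pos=(-5,-7), heading=90, pen down
FD 2.5: (-5,-7) -> (-5,-4.5) [heading=90, draw]
RT 90: heading 90 -> 0
PU: pen up
RT 90: heading 0 -> 270
REPEAT 4 [
  -- iteration 1/4 --
  PU: pen up
  REPEAT 3 [
    -- iteration 1/3 --
    PD: pen down
    FD 7.9: (-5,-4.5) -> (-5,-12.4) [heading=270, draw]
    RT 180: heading 270 -> 90
    -- iteration 2/3 --
    PD: pen down
    FD 7.9: (-5,-12.4) -> (-5,-4.5) [heading=90, draw]
    RT 180: heading 90 -> 270
    -- iteration 3/3 --
    PD: pen down
    FD 7.9: (-5,-4.5) -> (-5,-12.4) [heading=270, draw]
    RT 180: heading 270 -> 90
  ]
  -- iteration 2/4 --
  PU: pen up
  REPEAT 3 [
    -- iteration 1/3 --
    PD: pen down
    FD 7.9: (-5,-12.4) -> (-5,-4.5) [heading=90, draw]
    RT 180: heading 90 -> 270
    -- iteration 2/3 --
    PD: pen down
    FD 7.9: (-5,-4.5) -> (-5,-12.4) [heading=270, draw]
    RT 180: heading 270 -> 90
    -- iteration 3/3 --
    PD: pen down
    FD 7.9: (-5,-12.4) -> (-5,-4.5) [heading=90, draw]
    RT 180: heading 90 -> 270
  ]
  -- iteration 3/4 --
  PU: pen up
  REPEAT 3 [
    -- iteration 1/3 --
    PD: pen down
    FD 7.9: (-5,-4.5) -> (-5,-12.4) [heading=270, draw]
    RT 180: heading 270 -> 90
    -- iteration 2/3 --
    PD: pen down
    FD 7.9: (-5,-12.4) -> (-5,-4.5) [heading=90, draw]
    RT 180: heading 90 -> 270
    -- iteration 3/3 --
    PD: pen down
    FD 7.9: (-5,-4.5) -> (-5,-12.4) [heading=270, draw]
    RT 180: heading 270 -> 90
  ]
  -- iteration 4/4 --
  PU: pen up
  REPEAT 3 [
    -- iteration 1/3 --
    PD: pen down
    FD 7.9: (-5,-12.4) -> (-5,-4.5) [heading=90, draw]
    RT 180: heading 90 -> 270
    -- iteration 2/3 --
    PD: pen down
    FD 7.9: (-5,-4.5) -> (-5,-12.4) [heading=270, draw]
    RT 180: heading 270 -> 90
    -- iteration 3/3 --
    PD: pen down
    FD 7.9: (-5,-12.4) -> (-5,-4.5) [heading=90, draw]
    RT 180: heading 90 -> 270
  ]
]
RT 207: heading 270 -> 63
FD 4.4: (-5,-4.5) -> (-3.002,-0.58) [heading=63, draw]
LT 150: heading 63 -> 213
PU: pen up
Final: pos=(-3.002,-0.58), heading=213, 14 segment(s) drawn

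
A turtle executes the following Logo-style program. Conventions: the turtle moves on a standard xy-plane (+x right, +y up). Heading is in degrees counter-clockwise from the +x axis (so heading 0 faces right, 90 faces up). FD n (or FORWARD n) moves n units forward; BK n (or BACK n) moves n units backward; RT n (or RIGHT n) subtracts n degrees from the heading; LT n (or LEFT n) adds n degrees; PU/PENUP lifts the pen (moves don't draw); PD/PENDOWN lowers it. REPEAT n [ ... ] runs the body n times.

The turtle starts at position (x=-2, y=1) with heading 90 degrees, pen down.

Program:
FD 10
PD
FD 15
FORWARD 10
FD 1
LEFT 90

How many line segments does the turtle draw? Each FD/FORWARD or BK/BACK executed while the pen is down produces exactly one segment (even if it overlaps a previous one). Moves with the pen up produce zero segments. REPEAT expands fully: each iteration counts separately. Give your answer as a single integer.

Answer: 4

Derivation:
Executing turtle program step by step:
Start: pos=(-2,1), heading=90, pen down
FD 10: (-2,1) -> (-2,11) [heading=90, draw]
PD: pen down
FD 15: (-2,11) -> (-2,26) [heading=90, draw]
FD 10: (-2,26) -> (-2,36) [heading=90, draw]
FD 1: (-2,36) -> (-2,37) [heading=90, draw]
LT 90: heading 90 -> 180
Final: pos=(-2,37), heading=180, 4 segment(s) drawn
Segments drawn: 4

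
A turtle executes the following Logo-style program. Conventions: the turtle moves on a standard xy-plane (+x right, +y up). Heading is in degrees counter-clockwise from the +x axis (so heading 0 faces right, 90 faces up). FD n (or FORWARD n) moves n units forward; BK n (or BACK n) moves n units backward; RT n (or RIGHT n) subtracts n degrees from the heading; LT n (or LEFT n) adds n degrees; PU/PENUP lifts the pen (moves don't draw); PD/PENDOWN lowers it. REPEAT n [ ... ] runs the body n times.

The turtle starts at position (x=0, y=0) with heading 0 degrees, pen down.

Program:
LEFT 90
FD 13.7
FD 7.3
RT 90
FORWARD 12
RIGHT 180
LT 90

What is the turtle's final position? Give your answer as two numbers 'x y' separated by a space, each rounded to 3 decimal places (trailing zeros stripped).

Answer: 12 21

Derivation:
Executing turtle program step by step:
Start: pos=(0,0), heading=0, pen down
LT 90: heading 0 -> 90
FD 13.7: (0,0) -> (0,13.7) [heading=90, draw]
FD 7.3: (0,13.7) -> (0,21) [heading=90, draw]
RT 90: heading 90 -> 0
FD 12: (0,21) -> (12,21) [heading=0, draw]
RT 180: heading 0 -> 180
LT 90: heading 180 -> 270
Final: pos=(12,21), heading=270, 3 segment(s) drawn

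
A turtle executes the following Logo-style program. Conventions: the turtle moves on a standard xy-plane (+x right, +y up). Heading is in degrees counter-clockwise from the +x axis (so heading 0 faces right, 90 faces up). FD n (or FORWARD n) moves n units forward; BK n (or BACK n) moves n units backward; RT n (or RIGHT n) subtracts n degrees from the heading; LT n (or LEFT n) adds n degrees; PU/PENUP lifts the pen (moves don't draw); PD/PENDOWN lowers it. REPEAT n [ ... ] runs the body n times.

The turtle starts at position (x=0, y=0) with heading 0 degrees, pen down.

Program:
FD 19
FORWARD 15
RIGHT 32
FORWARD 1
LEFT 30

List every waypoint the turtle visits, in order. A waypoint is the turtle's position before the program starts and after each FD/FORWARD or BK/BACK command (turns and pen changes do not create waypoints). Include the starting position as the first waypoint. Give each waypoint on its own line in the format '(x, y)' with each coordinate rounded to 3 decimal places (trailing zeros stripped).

Answer: (0, 0)
(19, 0)
(34, 0)
(34.848, -0.53)

Derivation:
Executing turtle program step by step:
Start: pos=(0,0), heading=0, pen down
FD 19: (0,0) -> (19,0) [heading=0, draw]
FD 15: (19,0) -> (34,0) [heading=0, draw]
RT 32: heading 0 -> 328
FD 1: (34,0) -> (34.848,-0.53) [heading=328, draw]
LT 30: heading 328 -> 358
Final: pos=(34.848,-0.53), heading=358, 3 segment(s) drawn
Waypoints (4 total):
(0, 0)
(19, 0)
(34, 0)
(34.848, -0.53)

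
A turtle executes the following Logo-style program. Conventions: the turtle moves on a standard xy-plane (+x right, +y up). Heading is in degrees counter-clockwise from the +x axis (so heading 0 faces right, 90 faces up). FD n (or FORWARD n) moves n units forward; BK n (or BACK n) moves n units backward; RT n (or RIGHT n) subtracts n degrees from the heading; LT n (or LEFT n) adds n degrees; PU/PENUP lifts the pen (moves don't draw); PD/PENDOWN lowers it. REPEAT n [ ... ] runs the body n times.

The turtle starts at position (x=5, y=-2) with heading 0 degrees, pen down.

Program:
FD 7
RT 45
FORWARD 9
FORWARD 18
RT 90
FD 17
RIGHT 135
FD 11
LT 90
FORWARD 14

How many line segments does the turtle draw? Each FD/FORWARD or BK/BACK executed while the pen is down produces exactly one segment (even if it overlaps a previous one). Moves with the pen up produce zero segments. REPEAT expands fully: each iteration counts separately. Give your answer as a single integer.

Executing turtle program step by step:
Start: pos=(5,-2), heading=0, pen down
FD 7: (5,-2) -> (12,-2) [heading=0, draw]
RT 45: heading 0 -> 315
FD 9: (12,-2) -> (18.364,-8.364) [heading=315, draw]
FD 18: (18.364,-8.364) -> (31.092,-21.092) [heading=315, draw]
RT 90: heading 315 -> 225
FD 17: (31.092,-21.092) -> (19.071,-33.113) [heading=225, draw]
RT 135: heading 225 -> 90
FD 11: (19.071,-33.113) -> (19.071,-22.113) [heading=90, draw]
LT 90: heading 90 -> 180
FD 14: (19.071,-22.113) -> (5.071,-22.113) [heading=180, draw]
Final: pos=(5.071,-22.113), heading=180, 6 segment(s) drawn
Segments drawn: 6

Answer: 6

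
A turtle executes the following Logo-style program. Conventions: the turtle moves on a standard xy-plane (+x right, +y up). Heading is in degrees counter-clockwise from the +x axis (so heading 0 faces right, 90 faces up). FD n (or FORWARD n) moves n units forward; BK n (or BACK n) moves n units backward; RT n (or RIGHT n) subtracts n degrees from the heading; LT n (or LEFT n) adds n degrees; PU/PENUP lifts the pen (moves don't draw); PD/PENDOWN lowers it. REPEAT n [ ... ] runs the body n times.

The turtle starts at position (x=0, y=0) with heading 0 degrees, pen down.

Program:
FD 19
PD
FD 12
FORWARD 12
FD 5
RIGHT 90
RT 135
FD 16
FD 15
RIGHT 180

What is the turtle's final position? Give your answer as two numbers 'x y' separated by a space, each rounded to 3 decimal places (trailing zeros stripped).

Executing turtle program step by step:
Start: pos=(0,0), heading=0, pen down
FD 19: (0,0) -> (19,0) [heading=0, draw]
PD: pen down
FD 12: (19,0) -> (31,0) [heading=0, draw]
FD 12: (31,0) -> (43,0) [heading=0, draw]
FD 5: (43,0) -> (48,0) [heading=0, draw]
RT 90: heading 0 -> 270
RT 135: heading 270 -> 135
FD 16: (48,0) -> (36.686,11.314) [heading=135, draw]
FD 15: (36.686,11.314) -> (26.08,21.92) [heading=135, draw]
RT 180: heading 135 -> 315
Final: pos=(26.08,21.92), heading=315, 6 segment(s) drawn

Answer: 26.08 21.92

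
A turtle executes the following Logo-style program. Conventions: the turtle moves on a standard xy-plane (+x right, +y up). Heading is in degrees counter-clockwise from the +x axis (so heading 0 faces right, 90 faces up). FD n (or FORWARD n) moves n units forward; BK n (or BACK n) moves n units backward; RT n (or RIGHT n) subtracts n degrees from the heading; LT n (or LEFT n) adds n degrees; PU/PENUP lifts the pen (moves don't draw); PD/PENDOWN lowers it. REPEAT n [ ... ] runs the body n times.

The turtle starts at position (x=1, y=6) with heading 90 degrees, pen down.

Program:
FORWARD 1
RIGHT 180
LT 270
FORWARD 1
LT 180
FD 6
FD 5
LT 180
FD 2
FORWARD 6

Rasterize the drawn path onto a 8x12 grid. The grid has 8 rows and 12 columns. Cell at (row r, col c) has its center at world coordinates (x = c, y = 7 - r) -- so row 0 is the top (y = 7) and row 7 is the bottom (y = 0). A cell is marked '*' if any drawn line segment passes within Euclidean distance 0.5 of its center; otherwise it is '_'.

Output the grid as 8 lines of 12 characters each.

Segment 0: (1,6) -> (1,7)
Segment 1: (1,7) -> (0,7)
Segment 2: (0,7) -> (6,7)
Segment 3: (6,7) -> (11,7)
Segment 4: (11,7) -> (9,7)
Segment 5: (9,7) -> (3,7)

Answer: ************
_*__________
____________
____________
____________
____________
____________
____________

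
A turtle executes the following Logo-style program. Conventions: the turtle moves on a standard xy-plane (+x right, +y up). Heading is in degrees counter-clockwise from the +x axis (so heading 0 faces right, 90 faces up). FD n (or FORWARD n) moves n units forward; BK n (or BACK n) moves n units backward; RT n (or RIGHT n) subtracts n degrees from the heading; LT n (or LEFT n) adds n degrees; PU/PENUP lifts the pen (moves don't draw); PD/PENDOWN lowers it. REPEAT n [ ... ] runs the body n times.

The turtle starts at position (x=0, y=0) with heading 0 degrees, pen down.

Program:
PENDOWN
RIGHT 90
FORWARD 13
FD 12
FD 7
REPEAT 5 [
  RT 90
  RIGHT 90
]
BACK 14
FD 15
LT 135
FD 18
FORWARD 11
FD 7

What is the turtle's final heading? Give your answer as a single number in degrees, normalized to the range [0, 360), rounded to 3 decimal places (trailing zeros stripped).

Answer: 225

Derivation:
Executing turtle program step by step:
Start: pos=(0,0), heading=0, pen down
PD: pen down
RT 90: heading 0 -> 270
FD 13: (0,0) -> (0,-13) [heading=270, draw]
FD 12: (0,-13) -> (0,-25) [heading=270, draw]
FD 7: (0,-25) -> (0,-32) [heading=270, draw]
REPEAT 5 [
  -- iteration 1/5 --
  RT 90: heading 270 -> 180
  RT 90: heading 180 -> 90
  -- iteration 2/5 --
  RT 90: heading 90 -> 0
  RT 90: heading 0 -> 270
  -- iteration 3/5 --
  RT 90: heading 270 -> 180
  RT 90: heading 180 -> 90
  -- iteration 4/5 --
  RT 90: heading 90 -> 0
  RT 90: heading 0 -> 270
  -- iteration 5/5 --
  RT 90: heading 270 -> 180
  RT 90: heading 180 -> 90
]
BK 14: (0,-32) -> (0,-46) [heading=90, draw]
FD 15: (0,-46) -> (0,-31) [heading=90, draw]
LT 135: heading 90 -> 225
FD 18: (0,-31) -> (-12.728,-43.728) [heading=225, draw]
FD 11: (-12.728,-43.728) -> (-20.506,-51.506) [heading=225, draw]
FD 7: (-20.506,-51.506) -> (-25.456,-56.456) [heading=225, draw]
Final: pos=(-25.456,-56.456), heading=225, 8 segment(s) drawn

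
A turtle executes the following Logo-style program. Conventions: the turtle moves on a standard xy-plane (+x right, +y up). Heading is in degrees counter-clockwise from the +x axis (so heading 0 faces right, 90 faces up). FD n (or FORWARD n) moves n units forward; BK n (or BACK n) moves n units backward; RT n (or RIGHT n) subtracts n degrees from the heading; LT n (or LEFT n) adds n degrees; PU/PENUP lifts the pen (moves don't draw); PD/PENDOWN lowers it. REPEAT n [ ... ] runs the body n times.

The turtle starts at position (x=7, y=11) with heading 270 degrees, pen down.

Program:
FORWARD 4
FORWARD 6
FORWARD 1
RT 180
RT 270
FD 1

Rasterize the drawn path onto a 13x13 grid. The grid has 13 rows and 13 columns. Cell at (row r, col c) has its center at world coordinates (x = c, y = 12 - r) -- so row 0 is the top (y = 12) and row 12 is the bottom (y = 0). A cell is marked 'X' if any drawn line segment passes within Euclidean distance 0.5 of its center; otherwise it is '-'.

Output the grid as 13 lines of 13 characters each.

Answer: -------------
-------X-----
-------X-----
-------X-----
-------X-----
-------X-----
-------X-----
-------X-----
-------X-----
-------X-----
-------X-----
-------X-----
------XX-----

Derivation:
Segment 0: (7,11) -> (7,7)
Segment 1: (7,7) -> (7,1)
Segment 2: (7,1) -> (7,0)
Segment 3: (7,0) -> (6,-0)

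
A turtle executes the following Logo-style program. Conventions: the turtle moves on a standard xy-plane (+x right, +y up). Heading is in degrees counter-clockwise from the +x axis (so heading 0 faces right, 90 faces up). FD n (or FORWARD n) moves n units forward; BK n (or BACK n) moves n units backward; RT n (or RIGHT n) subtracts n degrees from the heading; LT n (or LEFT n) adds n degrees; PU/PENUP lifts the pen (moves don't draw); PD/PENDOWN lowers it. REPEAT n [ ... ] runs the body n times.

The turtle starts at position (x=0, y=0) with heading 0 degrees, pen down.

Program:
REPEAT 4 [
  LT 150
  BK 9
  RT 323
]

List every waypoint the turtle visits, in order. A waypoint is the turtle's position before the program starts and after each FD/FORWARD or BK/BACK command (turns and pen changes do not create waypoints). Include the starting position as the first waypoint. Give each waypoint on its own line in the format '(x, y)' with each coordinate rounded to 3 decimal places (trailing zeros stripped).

Answer: (0, 0)
(7.794, -4.5)
(-0.49, -0.983)
(8.161, -3.464)
(-0.728, -2.056)

Derivation:
Executing turtle program step by step:
Start: pos=(0,0), heading=0, pen down
REPEAT 4 [
  -- iteration 1/4 --
  LT 150: heading 0 -> 150
  BK 9: (0,0) -> (7.794,-4.5) [heading=150, draw]
  RT 323: heading 150 -> 187
  -- iteration 2/4 --
  LT 150: heading 187 -> 337
  BK 9: (7.794,-4.5) -> (-0.49,-0.983) [heading=337, draw]
  RT 323: heading 337 -> 14
  -- iteration 3/4 --
  LT 150: heading 14 -> 164
  BK 9: (-0.49,-0.983) -> (8.161,-3.464) [heading=164, draw]
  RT 323: heading 164 -> 201
  -- iteration 4/4 --
  LT 150: heading 201 -> 351
  BK 9: (8.161,-3.464) -> (-0.728,-2.056) [heading=351, draw]
  RT 323: heading 351 -> 28
]
Final: pos=(-0.728,-2.056), heading=28, 4 segment(s) drawn
Waypoints (5 total):
(0, 0)
(7.794, -4.5)
(-0.49, -0.983)
(8.161, -3.464)
(-0.728, -2.056)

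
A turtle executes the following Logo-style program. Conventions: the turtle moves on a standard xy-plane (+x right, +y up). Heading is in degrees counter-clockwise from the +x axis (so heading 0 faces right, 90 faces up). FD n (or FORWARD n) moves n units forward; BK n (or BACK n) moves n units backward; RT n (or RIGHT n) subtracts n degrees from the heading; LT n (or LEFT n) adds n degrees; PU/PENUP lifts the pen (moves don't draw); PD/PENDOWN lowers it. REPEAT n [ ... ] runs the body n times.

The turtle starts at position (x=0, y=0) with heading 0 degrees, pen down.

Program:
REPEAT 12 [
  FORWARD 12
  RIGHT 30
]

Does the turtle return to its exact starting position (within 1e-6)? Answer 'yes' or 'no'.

Executing turtle program step by step:
Start: pos=(0,0), heading=0, pen down
REPEAT 12 [
  -- iteration 1/12 --
  FD 12: (0,0) -> (12,0) [heading=0, draw]
  RT 30: heading 0 -> 330
  -- iteration 2/12 --
  FD 12: (12,0) -> (22.392,-6) [heading=330, draw]
  RT 30: heading 330 -> 300
  -- iteration 3/12 --
  FD 12: (22.392,-6) -> (28.392,-16.392) [heading=300, draw]
  RT 30: heading 300 -> 270
  -- iteration 4/12 --
  FD 12: (28.392,-16.392) -> (28.392,-28.392) [heading=270, draw]
  RT 30: heading 270 -> 240
  -- iteration 5/12 --
  FD 12: (28.392,-28.392) -> (22.392,-38.785) [heading=240, draw]
  RT 30: heading 240 -> 210
  -- iteration 6/12 --
  FD 12: (22.392,-38.785) -> (12,-44.785) [heading=210, draw]
  RT 30: heading 210 -> 180
  -- iteration 7/12 --
  FD 12: (12,-44.785) -> (0,-44.785) [heading=180, draw]
  RT 30: heading 180 -> 150
  -- iteration 8/12 --
  FD 12: (0,-44.785) -> (-10.392,-38.785) [heading=150, draw]
  RT 30: heading 150 -> 120
  -- iteration 9/12 --
  FD 12: (-10.392,-38.785) -> (-16.392,-28.392) [heading=120, draw]
  RT 30: heading 120 -> 90
  -- iteration 10/12 --
  FD 12: (-16.392,-28.392) -> (-16.392,-16.392) [heading=90, draw]
  RT 30: heading 90 -> 60
  -- iteration 11/12 --
  FD 12: (-16.392,-16.392) -> (-10.392,-6) [heading=60, draw]
  RT 30: heading 60 -> 30
  -- iteration 12/12 --
  FD 12: (-10.392,-6) -> (0,0) [heading=30, draw]
  RT 30: heading 30 -> 0
]
Final: pos=(0,0), heading=0, 12 segment(s) drawn

Start position: (0, 0)
Final position: (0, 0)
Distance = 0; < 1e-6 -> CLOSED

Answer: yes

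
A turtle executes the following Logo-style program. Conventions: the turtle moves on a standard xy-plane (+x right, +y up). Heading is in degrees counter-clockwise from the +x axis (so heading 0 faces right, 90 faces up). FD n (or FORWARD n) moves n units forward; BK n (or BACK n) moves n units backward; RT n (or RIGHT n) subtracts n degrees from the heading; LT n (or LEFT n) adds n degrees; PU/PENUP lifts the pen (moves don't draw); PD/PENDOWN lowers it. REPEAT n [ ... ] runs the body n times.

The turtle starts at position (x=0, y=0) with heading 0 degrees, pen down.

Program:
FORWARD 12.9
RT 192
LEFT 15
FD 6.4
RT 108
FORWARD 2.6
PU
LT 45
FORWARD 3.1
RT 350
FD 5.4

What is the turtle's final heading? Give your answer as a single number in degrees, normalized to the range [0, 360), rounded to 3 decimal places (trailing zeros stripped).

Executing turtle program step by step:
Start: pos=(0,0), heading=0, pen down
FD 12.9: (0,0) -> (12.9,0) [heading=0, draw]
RT 192: heading 0 -> 168
LT 15: heading 168 -> 183
FD 6.4: (12.9,0) -> (6.509,-0.335) [heading=183, draw]
RT 108: heading 183 -> 75
FD 2.6: (6.509,-0.335) -> (7.182,2.176) [heading=75, draw]
PU: pen up
LT 45: heading 75 -> 120
FD 3.1: (7.182,2.176) -> (5.632,4.861) [heading=120, move]
RT 350: heading 120 -> 130
FD 5.4: (5.632,4.861) -> (2.161,8.998) [heading=130, move]
Final: pos=(2.161,8.998), heading=130, 3 segment(s) drawn

Answer: 130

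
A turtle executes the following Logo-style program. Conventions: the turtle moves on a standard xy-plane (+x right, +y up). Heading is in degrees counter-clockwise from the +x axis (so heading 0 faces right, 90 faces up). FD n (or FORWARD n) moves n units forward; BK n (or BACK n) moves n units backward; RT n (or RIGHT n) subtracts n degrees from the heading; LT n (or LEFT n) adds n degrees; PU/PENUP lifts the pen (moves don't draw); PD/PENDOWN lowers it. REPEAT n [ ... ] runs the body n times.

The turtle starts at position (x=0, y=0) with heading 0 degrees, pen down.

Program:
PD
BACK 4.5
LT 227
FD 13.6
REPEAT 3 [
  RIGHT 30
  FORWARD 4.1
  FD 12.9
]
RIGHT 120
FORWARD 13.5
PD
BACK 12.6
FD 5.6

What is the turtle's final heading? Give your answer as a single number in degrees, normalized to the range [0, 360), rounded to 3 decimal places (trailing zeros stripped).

Executing turtle program step by step:
Start: pos=(0,0), heading=0, pen down
PD: pen down
BK 4.5: (0,0) -> (-4.5,0) [heading=0, draw]
LT 227: heading 0 -> 227
FD 13.6: (-4.5,0) -> (-13.775,-9.946) [heading=227, draw]
REPEAT 3 [
  -- iteration 1/3 --
  RT 30: heading 227 -> 197
  FD 4.1: (-13.775,-9.946) -> (-17.696,-11.145) [heading=197, draw]
  FD 12.9: (-17.696,-11.145) -> (-30.032,-14.917) [heading=197, draw]
  -- iteration 2/3 --
  RT 30: heading 197 -> 167
  FD 4.1: (-30.032,-14.917) -> (-34.027,-13.994) [heading=167, draw]
  FD 12.9: (-34.027,-13.994) -> (-46.597,-11.093) [heading=167, draw]
  -- iteration 3/3 --
  RT 30: heading 167 -> 137
  FD 4.1: (-46.597,-11.093) -> (-49.595,-8.296) [heading=137, draw]
  FD 12.9: (-49.595,-8.296) -> (-59.03,0.501) [heading=137, draw]
]
RT 120: heading 137 -> 17
FD 13.5: (-59.03,0.501) -> (-46.12,4.448) [heading=17, draw]
PD: pen down
BK 12.6: (-46.12,4.448) -> (-58.169,0.765) [heading=17, draw]
FD 5.6: (-58.169,0.765) -> (-52.814,2.402) [heading=17, draw]
Final: pos=(-52.814,2.402), heading=17, 11 segment(s) drawn

Answer: 17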